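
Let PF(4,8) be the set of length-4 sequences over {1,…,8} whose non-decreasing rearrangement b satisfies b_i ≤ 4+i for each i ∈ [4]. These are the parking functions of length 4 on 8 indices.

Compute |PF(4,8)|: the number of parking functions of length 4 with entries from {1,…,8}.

3645

|PF(4,8)| = (8−4+1)·(8+1)^(4−1) = 5×729 = 3645 (Pollak)
Example (1,7,3,6) → sorted (1,3,6,7): b_i ≤ 4+i ∀i, a PF.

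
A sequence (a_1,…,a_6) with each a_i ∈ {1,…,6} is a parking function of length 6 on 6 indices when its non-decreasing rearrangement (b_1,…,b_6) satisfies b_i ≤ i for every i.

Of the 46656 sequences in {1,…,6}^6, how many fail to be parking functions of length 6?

|PF| = (6+1−6)·(6+1)^{6−1} = 1×16807 = 16807 (Pollak)
Example (3,6,1,6,6,5) → sorted (1,3,5,6,6,6): b_2=3>2, not a PF.
So 46656 − 16807 = 29849 fail.

29849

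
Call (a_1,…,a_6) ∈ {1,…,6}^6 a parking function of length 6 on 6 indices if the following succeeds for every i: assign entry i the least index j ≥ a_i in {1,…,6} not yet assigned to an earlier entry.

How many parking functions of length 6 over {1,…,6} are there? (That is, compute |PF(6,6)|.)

|PF(6,6)| = 1·7^5 = 1 · 16807 = 16807
One tuple (1,3,2,3,5,6) → sorted (1,2,3,3,5,6): b_i ≤ i ∀i, a PF.

16807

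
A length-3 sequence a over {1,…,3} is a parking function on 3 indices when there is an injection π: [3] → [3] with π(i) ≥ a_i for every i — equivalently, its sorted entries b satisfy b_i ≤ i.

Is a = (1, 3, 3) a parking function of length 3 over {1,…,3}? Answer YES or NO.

NO

Sorted: b = (1, 3, 3).
  b_1=1 ≤ 1
  b_2=3 > 2
  fails at i=2 ⇒ NO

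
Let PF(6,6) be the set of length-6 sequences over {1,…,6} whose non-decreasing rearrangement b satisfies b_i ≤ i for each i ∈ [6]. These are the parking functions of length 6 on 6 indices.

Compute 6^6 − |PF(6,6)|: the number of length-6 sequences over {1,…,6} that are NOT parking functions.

29849

Count = (7−6)·7^(6−1) = 1·16807 = 16807 [KW]
E.g. (5,1,5,6,5,3) → sorted (1,3,5,5,5,6): b_2=3>2, not a PF.
Total 46656; non-PF = 46656−16807 = 29849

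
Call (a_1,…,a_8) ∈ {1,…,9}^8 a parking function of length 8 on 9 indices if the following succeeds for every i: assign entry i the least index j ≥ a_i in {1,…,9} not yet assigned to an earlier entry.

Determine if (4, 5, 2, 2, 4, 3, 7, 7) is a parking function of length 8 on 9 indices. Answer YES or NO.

Order a: b = (2, 2, 3, 4, 4, 5, 7, 7).
  b_1=2 ≤ 2
  b_2=2 ≤ 3
  b_3=3 ≤ 4
  b_4=4 ≤ 5
  b_5=4 ≤ 6
  b_6=5 ≤ 7
  b_7=7 ≤ 8
  b_8=7 ≤ 9
All bounds hold ⇒ YES

YES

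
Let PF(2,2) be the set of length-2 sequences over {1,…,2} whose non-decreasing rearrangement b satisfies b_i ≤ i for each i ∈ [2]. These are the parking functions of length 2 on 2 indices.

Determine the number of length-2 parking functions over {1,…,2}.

3

|PF| = (3−2)·3^(2−1) = 1×3 = 3 (Pollak)
E.g. (1,2) → sorted (1,2): b_i ≤ i ∀i, a PF.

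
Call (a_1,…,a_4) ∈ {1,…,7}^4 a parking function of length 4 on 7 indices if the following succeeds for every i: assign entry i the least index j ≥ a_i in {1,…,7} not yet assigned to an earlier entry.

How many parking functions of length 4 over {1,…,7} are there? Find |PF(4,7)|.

|PF(4,7)| = 4·8^3 = 4×512 = 2048 (Konheim–Weiss)
Check (5,3,6,3) → sorted (3,3,5,6): b_i ≤ 3+i ∀i, a PF.

2048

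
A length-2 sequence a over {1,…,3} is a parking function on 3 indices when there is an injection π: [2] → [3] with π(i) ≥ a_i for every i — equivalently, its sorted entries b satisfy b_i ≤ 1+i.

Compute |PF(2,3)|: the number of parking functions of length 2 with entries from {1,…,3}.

Count = (3+1−2)·(3+1)^{2−1} = 2×4 = 8 (Konheim–Weiss)
One tuple (1,2) → sorted (1,2): b_i ≤ 1+i ∀i, a PF.

8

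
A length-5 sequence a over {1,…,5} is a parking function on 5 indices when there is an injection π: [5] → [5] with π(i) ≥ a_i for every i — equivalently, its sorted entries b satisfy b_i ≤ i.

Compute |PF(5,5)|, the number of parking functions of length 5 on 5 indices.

|PF| = 1·6^4 = 1·1296 = 1296 [KW]
One tuple (1,4,3,2,4) → sorted (1,2,3,4,4): b_i ≤ i ∀i, a PF.

1296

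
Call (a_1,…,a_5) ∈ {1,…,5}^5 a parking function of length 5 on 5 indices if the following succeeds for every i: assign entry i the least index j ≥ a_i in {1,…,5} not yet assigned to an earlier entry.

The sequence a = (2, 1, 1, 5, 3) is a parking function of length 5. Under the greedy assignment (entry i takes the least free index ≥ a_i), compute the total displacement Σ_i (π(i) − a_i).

3

Σπ(i) = 1+…+5 = 15; Σa = 2+1+1+5+3 = 12; disp = 15−12 = 3.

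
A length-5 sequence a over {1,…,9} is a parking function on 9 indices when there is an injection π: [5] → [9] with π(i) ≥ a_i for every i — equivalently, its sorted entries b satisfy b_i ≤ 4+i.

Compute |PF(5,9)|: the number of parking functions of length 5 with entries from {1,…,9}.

50000

|PF(5,9)| = (10−5)·10^(5−1) = 5 · 10000 = 50000
Example (9,4,4,1,5) → sorted (1,4,4,5,9): b_i ≤ 4+i ∀i, a PF.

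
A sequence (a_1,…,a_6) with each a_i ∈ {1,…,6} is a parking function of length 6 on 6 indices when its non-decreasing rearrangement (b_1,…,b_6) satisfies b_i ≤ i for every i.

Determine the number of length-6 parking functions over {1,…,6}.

16807

Count = (7−6)·7^(6−1) = 1 · 16807 = 16807 [KW]
Example (4,1,2,3,4,4) → sorted (1,2,3,4,4,4): b_i ≤ i ∀i, a PF.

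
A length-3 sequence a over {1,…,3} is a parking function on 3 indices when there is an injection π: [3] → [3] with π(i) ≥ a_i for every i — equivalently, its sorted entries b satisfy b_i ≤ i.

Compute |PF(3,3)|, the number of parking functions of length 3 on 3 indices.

Count = 1·4^2 = 1·16 = 16 (Konheim–Weiss)
E.g. (1,3,2) → sorted (1,2,3): b_i ≤ i ∀i, a PF.

16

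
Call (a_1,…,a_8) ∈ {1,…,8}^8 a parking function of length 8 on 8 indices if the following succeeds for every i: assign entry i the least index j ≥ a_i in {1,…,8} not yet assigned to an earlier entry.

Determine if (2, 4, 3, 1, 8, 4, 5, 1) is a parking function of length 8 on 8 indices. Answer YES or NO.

Rearranged: b = (1, 1, 2, 3, 4, 4, 5, 8).
  b_1=1 ≤ 1
  b_2=1 ≤ 2
  b_3=2 ≤ 3
  b_4=3 ≤ 4
  b_5=4 ≤ 5
  b_6=4 ≤ 6
  b_7=5 ≤ 7
  b_8=8 ≤ 8
All bounds hold ⇒ YES

YES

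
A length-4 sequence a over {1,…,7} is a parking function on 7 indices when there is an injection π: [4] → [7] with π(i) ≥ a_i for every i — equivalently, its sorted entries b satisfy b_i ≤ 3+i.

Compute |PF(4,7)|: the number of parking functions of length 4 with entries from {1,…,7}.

|PF| = (7−4+1)·(7+1)^(4−1) = 4×512 = 2048 (Konheim–Weiss)
Check (4,2,4,4) → sorted (2,4,4,4): b_i ≤ 3+i ∀i, a PF.

2048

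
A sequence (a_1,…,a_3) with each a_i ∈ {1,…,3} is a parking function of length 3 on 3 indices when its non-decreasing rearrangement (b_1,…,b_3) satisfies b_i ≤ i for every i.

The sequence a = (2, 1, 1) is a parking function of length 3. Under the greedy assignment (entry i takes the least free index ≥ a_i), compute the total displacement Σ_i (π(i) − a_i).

2

Σπ(i) = 1+…+3 = 6; Σa = 2+1+1 = 4; disp = 6−4 = 2.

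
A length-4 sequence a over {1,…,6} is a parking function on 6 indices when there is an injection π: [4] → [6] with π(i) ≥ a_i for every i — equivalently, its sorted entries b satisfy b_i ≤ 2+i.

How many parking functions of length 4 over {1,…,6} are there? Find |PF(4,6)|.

#PF = (7−4)·7^(4−1) = 3 · 343 = 1029 (Konheim–Weiss)
Example (3,5,5,4) → sorted (3,4,5,5): b_i ≤ 2+i ∀i, a PF.

1029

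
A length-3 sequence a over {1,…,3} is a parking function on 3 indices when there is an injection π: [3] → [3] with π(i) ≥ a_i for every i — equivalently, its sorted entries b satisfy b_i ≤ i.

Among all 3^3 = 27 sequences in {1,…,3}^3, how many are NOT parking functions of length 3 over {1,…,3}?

11

|PF| = 1·4^2 = 1×16 = 16 (Konheim–Weiss)
One tuple (3,3,3) → sorted (3,3,3): b_1=3>1, not a PF.
So 27 − 16 = 11 fail.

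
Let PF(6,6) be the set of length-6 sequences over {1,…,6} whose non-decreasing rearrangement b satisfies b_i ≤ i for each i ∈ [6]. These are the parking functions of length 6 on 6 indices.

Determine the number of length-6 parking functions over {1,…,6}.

Count = (6+1−6)·(6+1)^{6−1} = 1·16807 = 16807 [KW]
Check (5,1,2,4,4,1) → sorted (1,1,2,4,4,5): b_i ≤ i ∀i, a PF.

16807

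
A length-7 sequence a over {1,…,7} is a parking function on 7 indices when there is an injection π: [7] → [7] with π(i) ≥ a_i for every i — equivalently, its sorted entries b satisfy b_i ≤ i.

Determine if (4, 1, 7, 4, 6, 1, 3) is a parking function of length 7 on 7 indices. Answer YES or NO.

Order a: b = (1, 1, 3, 4, 4, 6, 7).
  b_1=1 ≤ 1
  b_2=1 ≤ 2
  b_3=3 ≤ 3
  b_4=4 ≤ 4
  b_5=4 ≤ 5
  b_6=6 ≤ 6
  b_7=7 ≤ 7
All bounds hold ⇒ YES

YES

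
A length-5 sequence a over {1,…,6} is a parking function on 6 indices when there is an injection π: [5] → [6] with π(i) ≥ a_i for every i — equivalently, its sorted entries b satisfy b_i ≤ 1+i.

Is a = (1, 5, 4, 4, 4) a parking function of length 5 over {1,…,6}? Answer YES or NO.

NO

Sorted: b = (1, 4, 4, 4, 5).
  b_1=1 ≤ 2
  b_2=4 > 3
  fails at i=2 ⇒ NO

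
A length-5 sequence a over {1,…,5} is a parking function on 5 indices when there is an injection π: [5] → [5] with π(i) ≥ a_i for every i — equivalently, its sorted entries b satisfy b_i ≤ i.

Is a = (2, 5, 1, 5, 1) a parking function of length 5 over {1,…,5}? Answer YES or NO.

NO

Sorted: b = (1, 1, 2, 5, 5).
  b_1=1 ≤ 1
  b_2=1 ≤ 2
  b_3=2 ≤ 3
  b_4=5 > 4
  fails at i=4 ⇒ NO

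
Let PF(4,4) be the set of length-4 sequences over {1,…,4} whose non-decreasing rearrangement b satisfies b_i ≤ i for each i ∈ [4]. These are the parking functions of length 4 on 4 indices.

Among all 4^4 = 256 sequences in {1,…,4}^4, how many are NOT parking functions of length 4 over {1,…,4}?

131

|PF| = (4+1−4)·(4+1)^{4−1} = 1·125 = 125
Check (2,4,3,3) → sorted (2,3,3,4): b_1=2>1, not a PF.
So 256 − 125 = 131 fail.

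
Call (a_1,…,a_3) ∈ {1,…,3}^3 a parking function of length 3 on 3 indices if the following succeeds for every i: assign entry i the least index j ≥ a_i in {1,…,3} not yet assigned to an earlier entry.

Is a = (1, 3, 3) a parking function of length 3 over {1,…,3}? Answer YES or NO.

NO

Sorted: b = (1, 3, 3).
  b_1=1 ≤ 1
  b_2=3 > 2
  fails at i=2 ⇒ NO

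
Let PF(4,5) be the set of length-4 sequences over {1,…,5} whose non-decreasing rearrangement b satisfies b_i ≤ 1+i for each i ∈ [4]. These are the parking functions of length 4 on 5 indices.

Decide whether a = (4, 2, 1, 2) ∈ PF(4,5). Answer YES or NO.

YES

Rearranged: b = (1, 2, 2, 4).
  b_1=1 ≤ 2
  b_2=2 ≤ 3
  b_3=2 ≤ 4
  b_4=4 ≤ 5
All bounds hold ⇒ YES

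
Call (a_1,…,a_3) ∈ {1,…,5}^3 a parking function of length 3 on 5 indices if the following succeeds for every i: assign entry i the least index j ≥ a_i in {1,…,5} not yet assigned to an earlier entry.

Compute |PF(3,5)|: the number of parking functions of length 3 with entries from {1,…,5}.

#PF = 3·6^2 = 3 · 36 = 108 (Konheim–Weiss)
One tuple (3,5,2) → sorted (2,3,5): b_i ≤ 2+i ∀i, a PF.

108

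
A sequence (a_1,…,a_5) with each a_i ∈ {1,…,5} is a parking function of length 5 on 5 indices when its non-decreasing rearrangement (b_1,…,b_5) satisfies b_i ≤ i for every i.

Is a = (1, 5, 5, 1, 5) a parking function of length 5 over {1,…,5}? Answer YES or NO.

NO

Order a: b = (1, 1, 5, 5, 5).
  b_1=1 ≤ 1
  b_2=1 ≤ 2
  b_3=5 > 3
  fails at i=3 ⇒ NO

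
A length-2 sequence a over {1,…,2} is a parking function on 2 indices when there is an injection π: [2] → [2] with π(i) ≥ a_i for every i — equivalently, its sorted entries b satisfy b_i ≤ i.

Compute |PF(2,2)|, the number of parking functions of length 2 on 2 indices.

#PF = (2−2+1)·(2+1)^(2−1) = 1·3 = 3 (Pollak)
E.g. (1,1) → sorted (1,1): b_i ≤ i ∀i, a PF.

3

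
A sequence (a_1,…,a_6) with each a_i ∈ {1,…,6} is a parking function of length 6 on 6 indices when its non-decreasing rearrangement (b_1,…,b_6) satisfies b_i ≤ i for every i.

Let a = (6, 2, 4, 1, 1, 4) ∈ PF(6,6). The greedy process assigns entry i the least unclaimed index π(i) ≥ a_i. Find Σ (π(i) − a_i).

3

Σπ(i) = 1+…+6 = 21; Σa = 6+2+4+1+1+4 = 18; disp = 21−18 = 3.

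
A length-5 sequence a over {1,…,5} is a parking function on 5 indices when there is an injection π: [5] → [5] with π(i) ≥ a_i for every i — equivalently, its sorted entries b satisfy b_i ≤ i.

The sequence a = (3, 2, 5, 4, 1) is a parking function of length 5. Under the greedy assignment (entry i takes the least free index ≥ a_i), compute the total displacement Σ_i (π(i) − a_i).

Σπ = 15 ({1..5} each once); Σa = 3+2+5+4+1 = 15; disp = 15−15 = 0.

0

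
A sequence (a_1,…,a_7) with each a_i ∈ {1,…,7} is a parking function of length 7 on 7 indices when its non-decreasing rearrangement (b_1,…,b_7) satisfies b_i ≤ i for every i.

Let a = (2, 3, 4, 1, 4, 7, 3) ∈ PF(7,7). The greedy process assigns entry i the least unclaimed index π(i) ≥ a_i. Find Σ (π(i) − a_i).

Σπ = 7·8/2 = 28 (π permutes [7]); Σa = 2+3+4+1+4+7+3 = 24; disp = 28−24 = 4.

4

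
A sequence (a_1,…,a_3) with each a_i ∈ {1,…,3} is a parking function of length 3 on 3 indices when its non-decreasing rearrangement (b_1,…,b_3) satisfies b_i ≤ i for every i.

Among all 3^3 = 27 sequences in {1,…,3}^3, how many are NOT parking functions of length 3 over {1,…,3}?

11

|PF(3,3)| = (3−3+1)·(3+1)^(3−1) = 1 · 16 = 16 [KW]
Check (3,3,3) → sorted (3,3,3): b_1=3>1, not a PF.
3^3 − 16 = 27 − 16 = 11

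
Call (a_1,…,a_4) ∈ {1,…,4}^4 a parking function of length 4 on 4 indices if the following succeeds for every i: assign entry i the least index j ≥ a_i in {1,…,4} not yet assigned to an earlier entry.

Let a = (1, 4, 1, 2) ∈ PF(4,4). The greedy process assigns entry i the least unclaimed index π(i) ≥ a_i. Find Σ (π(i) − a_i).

2

Σπ = 4·5/2 = 10 (π permutes [4]); Σa = 1+4+1+2 = 8; disp = 10−8 = 2.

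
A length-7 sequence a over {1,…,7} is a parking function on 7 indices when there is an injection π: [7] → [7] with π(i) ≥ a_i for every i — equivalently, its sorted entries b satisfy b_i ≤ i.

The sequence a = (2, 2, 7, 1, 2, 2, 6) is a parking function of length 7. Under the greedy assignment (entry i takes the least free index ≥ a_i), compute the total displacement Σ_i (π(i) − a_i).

6

Σπ = 7·8/2 = 28 (π permutes [7]); Σa = 2+2+7+1+2+2+6 = 22; disp = 28−22 = 6.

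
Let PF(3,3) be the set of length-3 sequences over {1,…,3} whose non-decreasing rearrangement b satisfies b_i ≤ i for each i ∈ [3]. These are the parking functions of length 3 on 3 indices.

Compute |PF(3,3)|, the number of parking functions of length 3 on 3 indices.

16

#PF = (3−3+1)·(3+1)^(3−1) = 1 · 16 = 16 (Konheim–Weiss)
E.g. (1,2,2) → sorted (1,2,2): b_i ≤ i ∀i, a PF.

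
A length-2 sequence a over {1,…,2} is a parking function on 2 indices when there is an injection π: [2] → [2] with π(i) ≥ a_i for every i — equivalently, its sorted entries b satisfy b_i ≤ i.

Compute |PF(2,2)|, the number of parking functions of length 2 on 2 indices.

3

|PF| = (2−2+1)·(2+1)^(2−1) = 1·3 = 3 (Pollak)
Example (1,1) → sorted (1,1): b_i ≤ i ∀i, a PF.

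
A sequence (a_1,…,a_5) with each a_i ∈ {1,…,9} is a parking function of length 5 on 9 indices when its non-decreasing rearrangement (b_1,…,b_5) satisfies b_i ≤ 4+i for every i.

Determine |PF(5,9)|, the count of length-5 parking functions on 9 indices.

|PF(5,9)| = (9−5+1)·(9+1)^(5−1) = 5·10000 = 50000 [KW]
Check (8,5,3,1,5) → sorted (1,3,5,5,8): b_i ≤ 4+i ∀i, a PF.

50000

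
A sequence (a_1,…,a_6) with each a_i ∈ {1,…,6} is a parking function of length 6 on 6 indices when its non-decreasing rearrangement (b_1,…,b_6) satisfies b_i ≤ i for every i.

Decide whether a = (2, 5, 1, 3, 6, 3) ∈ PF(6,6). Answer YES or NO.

Sorted: b = (1, 2, 3, 3, 5, 6).
  b_1=1 ≤ 1
  b_2=2 ≤ 2
  b_3=3 ≤ 3
  b_4=3 ≤ 4
  b_5=5 ≤ 5
  b_6=6 ≤ 6
All bounds hold ⇒ YES

YES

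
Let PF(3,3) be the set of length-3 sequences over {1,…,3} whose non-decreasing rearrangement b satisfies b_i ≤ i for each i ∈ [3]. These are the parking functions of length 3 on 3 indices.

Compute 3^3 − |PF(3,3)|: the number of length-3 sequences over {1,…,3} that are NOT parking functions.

Count = (3−3+1)·(3+1)^(3−1) = 1·16 = 16 [KW]
E.g. (3,2,3) → sorted (2,3,3): b_1=2>1, not a PF.
So 27 − 16 = 11 fail.

11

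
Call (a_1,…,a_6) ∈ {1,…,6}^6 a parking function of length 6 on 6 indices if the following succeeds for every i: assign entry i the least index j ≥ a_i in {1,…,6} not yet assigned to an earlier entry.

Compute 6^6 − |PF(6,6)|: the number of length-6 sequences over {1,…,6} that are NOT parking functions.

29849

|PF| = (7−6)·7^(6−1) = 1×16807 = 16807
One tuple (5,4,4,3,5,6) → sorted (3,4,4,5,5,6): b_1=3>1, not a PF.
6^6 − 16807 = 46656 − 16807 = 29849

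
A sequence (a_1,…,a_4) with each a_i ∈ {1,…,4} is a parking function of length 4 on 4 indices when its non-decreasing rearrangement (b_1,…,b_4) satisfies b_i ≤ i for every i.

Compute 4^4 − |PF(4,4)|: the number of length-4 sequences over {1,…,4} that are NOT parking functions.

Count = (5−4)·5^(4−1) = 1×125 = 125 (Konheim–Weiss)
Check (4,3,4,4) → sorted (3,4,4,4): b_1=3>1, not a PF.
So 256 − 125 = 131 fail.

131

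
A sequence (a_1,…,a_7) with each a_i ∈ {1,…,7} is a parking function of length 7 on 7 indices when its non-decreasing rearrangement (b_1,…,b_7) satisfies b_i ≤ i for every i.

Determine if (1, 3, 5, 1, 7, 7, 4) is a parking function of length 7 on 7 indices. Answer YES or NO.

Order a: b = (1, 1, 3, 4, 5, 7, 7).
  b_1=1 ≤ 1
  b_2=1 ≤ 2
  b_3=3 ≤ 3
  b_4=4 ≤ 4
  b_5=5 ≤ 5
  b_6=7 > 6
  fails at i=6 ⇒ NO

NO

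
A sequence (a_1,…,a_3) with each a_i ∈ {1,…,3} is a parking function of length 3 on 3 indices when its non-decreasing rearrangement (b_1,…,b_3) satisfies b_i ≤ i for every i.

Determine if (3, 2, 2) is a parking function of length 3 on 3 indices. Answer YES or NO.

NO

Order a: b = (2, 2, 3).
  b_1=2 > 1
  fails at i=1 ⇒ NO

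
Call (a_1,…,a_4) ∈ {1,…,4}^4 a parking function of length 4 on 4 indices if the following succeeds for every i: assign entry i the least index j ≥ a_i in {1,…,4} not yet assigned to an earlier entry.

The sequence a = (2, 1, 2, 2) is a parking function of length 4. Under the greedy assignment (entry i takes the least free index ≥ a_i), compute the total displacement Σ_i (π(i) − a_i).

3

Σπ = 4·5/2 = 10 (π permutes [4]); Σa = 2+1+2+2 = 7; disp = 10−7 = 3.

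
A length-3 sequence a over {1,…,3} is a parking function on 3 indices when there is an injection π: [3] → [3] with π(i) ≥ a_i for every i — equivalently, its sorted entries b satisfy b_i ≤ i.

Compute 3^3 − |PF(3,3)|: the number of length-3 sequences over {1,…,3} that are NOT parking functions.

#PF = (3−3+1)·(3+1)^(3−1) = 1×16 = 16 [KW]
Example (3,2,2) → sorted (2,2,3): b_1=2>1, not a PF.
3^3 − 16 = 27 − 16 = 11

11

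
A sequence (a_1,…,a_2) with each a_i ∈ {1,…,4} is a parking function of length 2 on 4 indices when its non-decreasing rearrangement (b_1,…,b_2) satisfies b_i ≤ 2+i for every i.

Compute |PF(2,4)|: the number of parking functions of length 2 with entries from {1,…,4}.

|PF| = (4−2+1)·(4+1)^(2−1) = 3·5 = 15 (Pollak)
Example (2,3) → sorted (2,3): b_i ≤ 2+i ∀i, a PF.

15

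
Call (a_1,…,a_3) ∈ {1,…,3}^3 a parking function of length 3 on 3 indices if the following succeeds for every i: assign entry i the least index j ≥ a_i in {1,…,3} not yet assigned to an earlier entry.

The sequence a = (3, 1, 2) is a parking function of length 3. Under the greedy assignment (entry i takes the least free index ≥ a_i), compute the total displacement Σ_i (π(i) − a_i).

0

Σπ = 6 ({1..3} each once); Σa = 3+1+2 = 6; disp = 6−6 = 0.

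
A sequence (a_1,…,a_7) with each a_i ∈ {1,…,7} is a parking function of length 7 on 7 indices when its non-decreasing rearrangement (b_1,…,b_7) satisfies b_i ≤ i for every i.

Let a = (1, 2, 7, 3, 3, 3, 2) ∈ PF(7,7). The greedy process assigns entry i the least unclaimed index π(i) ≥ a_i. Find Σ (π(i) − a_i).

Σπ(i) = 1+…+7 = 28; Σa = 1+2+7+3+3+3+2 = 21; disp = 28−21 = 7.

7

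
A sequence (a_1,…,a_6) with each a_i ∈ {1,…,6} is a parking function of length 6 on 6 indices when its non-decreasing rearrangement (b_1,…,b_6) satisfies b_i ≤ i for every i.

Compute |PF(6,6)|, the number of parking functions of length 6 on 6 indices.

#PF = (7−6)·7^(6−1) = 1×16807 = 16807 [KW]
Example (1,2,1,3,2,6) → sorted (1,1,2,2,3,6): b_i ≤ i ∀i, a PF.

16807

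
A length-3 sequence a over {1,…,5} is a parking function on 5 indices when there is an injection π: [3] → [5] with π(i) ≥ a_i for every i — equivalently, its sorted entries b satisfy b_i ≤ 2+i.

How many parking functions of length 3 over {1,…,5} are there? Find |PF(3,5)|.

108

Count = (5−3+1)·(5+1)^(3−1) = 3×36 = 108
Check (1,3,1) → sorted (1,1,3): b_i ≤ 2+i ∀i, a PF.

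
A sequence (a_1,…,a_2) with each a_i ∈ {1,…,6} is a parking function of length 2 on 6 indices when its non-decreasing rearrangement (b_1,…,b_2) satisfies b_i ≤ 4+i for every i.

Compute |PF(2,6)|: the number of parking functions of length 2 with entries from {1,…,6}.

#PF = 5·7^1 = 5·7 = 35
Example (1,5) → sorted (1,5): b_i ≤ 4+i ∀i, a PF.

35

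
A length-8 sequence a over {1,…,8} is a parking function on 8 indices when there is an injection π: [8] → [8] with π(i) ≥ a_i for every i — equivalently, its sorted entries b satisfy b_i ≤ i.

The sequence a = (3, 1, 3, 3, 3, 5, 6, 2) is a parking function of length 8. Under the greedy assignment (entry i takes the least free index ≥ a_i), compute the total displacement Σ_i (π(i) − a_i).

10

Σπ = 36 ({1..8} each once); Σa = 3+1+3+3+3+5+6+2 = 26; disp = 36−26 = 10.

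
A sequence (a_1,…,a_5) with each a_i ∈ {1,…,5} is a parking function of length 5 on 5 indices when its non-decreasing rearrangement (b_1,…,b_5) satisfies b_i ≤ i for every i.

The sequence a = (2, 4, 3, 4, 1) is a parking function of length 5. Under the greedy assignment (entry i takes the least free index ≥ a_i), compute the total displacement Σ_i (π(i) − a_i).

1

Σπ = 5·6/2 = 15 (π permutes [5]); Σa = 2+4+3+4+1 = 14; disp = 15−14 = 1.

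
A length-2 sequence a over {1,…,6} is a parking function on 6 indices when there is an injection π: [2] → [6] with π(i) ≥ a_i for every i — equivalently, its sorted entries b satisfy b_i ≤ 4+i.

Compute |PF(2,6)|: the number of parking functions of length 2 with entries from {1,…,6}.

#PF = 5·7^1 = 5×7 = 35 [KW]
Check (4,6) → sorted (4,6): b_i ≤ 4+i ∀i, a PF.

35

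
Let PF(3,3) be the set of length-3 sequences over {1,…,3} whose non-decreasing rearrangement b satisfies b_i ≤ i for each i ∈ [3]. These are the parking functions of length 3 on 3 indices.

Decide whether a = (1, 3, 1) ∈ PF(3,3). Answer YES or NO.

Order a: b = (1, 1, 3).
  b_1=1 ≤ 1
  b_2=1 ≤ 2
  b_3=3 ≤ 3
All bounds hold ⇒ YES

YES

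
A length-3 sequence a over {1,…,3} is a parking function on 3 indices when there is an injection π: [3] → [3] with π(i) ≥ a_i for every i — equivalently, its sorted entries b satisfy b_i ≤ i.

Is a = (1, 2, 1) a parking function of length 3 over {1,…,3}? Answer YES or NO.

YES

Rearranged: b = (1, 1, 2).
  b_1=1 ≤ 1
  b_2=1 ≤ 2
  b_3=2 ≤ 3
All bounds hold ⇒ YES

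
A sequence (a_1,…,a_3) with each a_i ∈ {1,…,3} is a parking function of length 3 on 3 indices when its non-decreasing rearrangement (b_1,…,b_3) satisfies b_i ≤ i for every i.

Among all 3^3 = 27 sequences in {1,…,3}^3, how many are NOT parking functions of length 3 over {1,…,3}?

#PF = (4−3)·4^(3−1) = 1×16 = 16 (Konheim–Weiss)
One tuple (3,2,3) → sorted (2,3,3): b_1=2>1, not a PF.
Total 27; non-PF = 27−16 = 11

11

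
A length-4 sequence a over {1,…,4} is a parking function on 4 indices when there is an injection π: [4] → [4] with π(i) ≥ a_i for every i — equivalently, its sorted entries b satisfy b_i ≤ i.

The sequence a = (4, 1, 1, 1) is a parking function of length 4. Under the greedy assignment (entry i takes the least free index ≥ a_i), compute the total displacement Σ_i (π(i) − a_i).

Σπ = 10 ({1..4} each once); Σa = 4+1+1+1 = 7; disp = 10−7 = 3.

3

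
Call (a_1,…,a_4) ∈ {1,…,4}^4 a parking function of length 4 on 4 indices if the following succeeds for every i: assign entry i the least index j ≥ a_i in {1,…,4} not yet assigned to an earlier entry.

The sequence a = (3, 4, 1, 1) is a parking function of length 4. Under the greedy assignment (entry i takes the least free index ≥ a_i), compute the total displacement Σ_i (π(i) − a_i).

Σπ(i) = 1+…+4 = 10; Σa = 3+4+1+1 = 9; disp = 10−9 = 1.

1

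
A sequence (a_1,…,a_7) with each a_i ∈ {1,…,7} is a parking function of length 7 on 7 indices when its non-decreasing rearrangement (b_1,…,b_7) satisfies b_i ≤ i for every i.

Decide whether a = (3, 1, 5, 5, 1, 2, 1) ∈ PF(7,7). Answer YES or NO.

Sorted: b = (1, 1, 1, 2, 3, 5, 5).
  b_1=1 ≤ 1
  b_2=1 ≤ 2
  b_3=1 ≤ 3
  b_4=2 ≤ 4
  b_5=3 ≤ 5
  b_6=5 ≤ 6
  b_7=5 ≤ 7
All bounds hold ⇒ YES

YES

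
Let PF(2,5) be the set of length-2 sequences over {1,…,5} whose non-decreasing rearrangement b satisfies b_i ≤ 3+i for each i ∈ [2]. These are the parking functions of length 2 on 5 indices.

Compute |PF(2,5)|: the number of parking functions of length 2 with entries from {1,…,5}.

24

Count = (6−2)·6^(2−1) = 4×6 = 24 (Pollak)
E.g. (3,2) → sorted (2,3): b_i ≤ 3+i ∀i, a PF.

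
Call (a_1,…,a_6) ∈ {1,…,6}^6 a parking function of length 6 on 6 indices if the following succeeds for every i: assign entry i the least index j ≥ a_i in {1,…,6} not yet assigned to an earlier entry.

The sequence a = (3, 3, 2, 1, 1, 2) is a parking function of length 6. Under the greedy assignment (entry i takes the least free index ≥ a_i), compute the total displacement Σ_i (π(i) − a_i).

9

Σπ(i) = 1+…+6 = 21; Σa = 3+3+2+1+1+2 = 12; disp = 21−12 = 9.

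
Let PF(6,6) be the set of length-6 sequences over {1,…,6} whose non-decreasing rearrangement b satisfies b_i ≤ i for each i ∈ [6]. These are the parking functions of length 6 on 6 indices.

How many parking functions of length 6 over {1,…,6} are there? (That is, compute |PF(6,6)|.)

16807

#PF = (6−6+1)·(6+1)^(6−1) = 1×16807 = 16807 (Konheim–Weiss)
Check (5,1,3,2,1,6) → sorted (1,1,2,3,5,6): b_i ≤ i ∀i, a PF.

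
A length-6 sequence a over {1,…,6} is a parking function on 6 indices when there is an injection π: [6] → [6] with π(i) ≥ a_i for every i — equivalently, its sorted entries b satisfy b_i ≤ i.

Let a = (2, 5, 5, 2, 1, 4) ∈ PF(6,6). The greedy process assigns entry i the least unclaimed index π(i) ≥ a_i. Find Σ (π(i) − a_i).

Σπ = 6·7/2 = 21 (π permutes [6]); Σa = 2+5+5+2+1+4 = 19; disp = 21−19 = 2.

2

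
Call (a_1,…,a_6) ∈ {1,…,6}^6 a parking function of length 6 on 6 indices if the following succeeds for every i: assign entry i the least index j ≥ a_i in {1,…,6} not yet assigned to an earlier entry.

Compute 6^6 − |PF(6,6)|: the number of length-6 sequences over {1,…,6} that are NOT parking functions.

29849

Count = (7−6)·7^(6−1) = 1·16807 = 16807 (Pollak)
Example (4,5,3,6,3,4) → sorted (3,3,4,4,5,6): b_1=3>1, not a PF.
So 46656 − 16807 = 29849 fail.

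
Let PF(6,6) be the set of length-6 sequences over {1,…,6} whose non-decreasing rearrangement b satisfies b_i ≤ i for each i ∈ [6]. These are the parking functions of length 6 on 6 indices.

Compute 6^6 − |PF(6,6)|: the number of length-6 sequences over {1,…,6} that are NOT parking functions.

29849

#PF = (6−6+1)·(6+1)^(6−1) = 1·16807 = 16807 (Konheim–Weiss)
Check (5,6,1,6,4,6) → sorted (1,4,5,6,6,6): b_2=4>2, not a PF.
Total 46656; non-PF = 46656−16807 = 29849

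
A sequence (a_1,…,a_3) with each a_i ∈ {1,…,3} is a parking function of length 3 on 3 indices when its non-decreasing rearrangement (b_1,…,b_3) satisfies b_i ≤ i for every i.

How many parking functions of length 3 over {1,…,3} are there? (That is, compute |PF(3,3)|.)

16

#PF = 1·4^2 = 1×16 = 16 (Konheim–Weiss)
One tuple (1,2,3) → sorted (1,2,3): b_i ≤ i ∀i, a PF.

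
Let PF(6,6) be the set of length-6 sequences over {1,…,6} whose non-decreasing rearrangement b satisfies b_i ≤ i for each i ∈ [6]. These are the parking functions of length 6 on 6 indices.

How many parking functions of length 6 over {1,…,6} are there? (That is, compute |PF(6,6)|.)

16807

|PF(6,6)| = (6−6+1)·(6+1)^(6−1) = 1×16807 = 16807 (Konheim–Weiss)
Example (2,4,1,4,4,1) → sorted (1,1,2,4,4,4): b_i ≤ i ∀i, a PF.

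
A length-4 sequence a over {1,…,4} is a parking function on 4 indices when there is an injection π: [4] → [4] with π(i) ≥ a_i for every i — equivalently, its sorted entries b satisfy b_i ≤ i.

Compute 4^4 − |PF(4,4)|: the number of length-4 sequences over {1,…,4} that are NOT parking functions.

131

|PF(4,4)| = (4−4+1)·(4+1)^(4−1) = 1×125 = 125 [KW]
Check (4,3,4,4) → sorted (3,4,4,4): b_1=3>1, not a PF.
Total 256; non-PF = 256−125 = 131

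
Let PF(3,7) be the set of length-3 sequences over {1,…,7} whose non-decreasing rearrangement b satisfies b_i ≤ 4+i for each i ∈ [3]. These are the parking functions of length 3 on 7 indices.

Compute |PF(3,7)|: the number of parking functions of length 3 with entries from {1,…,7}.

#PF = 5·8^2 = 5·64 = 320 (Pollak)
One tuple (6,6,3) → sorted (3,6,6): b_i ≤ 4+i ∀i, a PF.

320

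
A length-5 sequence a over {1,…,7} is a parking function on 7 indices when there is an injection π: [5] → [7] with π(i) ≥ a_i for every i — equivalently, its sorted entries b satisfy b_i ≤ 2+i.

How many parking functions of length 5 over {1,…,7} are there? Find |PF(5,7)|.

|PF(5,7)| = 3·8^4 = 3·4096 = 12288
E.g. (2,5,7,2,6) → sorted (2,2,5,6,7): b_i ≤ 2+i ∀i, a PF.

12288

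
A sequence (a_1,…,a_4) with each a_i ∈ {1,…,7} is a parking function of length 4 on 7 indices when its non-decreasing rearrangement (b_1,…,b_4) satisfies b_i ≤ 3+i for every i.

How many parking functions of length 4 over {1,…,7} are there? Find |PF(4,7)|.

2048

#PF = (7−4+1)·(7+1)^(4−1) = 4×512 = 2048 (Konheim–Weiss)
Example (4,2,5,2) → sorted (2,2,4,5): b_i ≤ 3+i ∀i, a PF.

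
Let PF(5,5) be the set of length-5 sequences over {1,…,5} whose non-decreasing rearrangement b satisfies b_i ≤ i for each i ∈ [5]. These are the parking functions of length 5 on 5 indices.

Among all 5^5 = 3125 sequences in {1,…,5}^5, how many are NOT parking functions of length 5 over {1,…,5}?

|PF(5,5)| = (5−5+1)·(5+1)^(5−1) = 1·1296 = 1296 (Pollak)
Check (2,3,5,4,4) → sorted (2,3,4,4,5): b_1=2>1, not a PF.
5^5 − 1296 = 3125 − 1296 = 1829

1829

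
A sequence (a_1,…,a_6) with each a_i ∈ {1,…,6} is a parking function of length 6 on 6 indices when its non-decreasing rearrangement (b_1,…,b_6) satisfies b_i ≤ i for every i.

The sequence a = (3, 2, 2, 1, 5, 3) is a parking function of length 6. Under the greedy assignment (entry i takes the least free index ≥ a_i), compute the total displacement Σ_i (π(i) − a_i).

Σπ = 6·7/2 = 21 (π permutes [6]); Σa = 3+2+2+1+5+3 = 16; disp = 21−16 = 5.

5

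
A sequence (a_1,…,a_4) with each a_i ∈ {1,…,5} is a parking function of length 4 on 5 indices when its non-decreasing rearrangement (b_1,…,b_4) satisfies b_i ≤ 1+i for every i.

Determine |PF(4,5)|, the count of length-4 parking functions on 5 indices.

Count = (5−4+1)·(5+1)^(4−1) = 2×216 = 432 (Konheim–Weiss)
One tuple (1,1,5,4) → sorted (1,1,4,5): b_i ≤ 1+i ∀i, a PF.

432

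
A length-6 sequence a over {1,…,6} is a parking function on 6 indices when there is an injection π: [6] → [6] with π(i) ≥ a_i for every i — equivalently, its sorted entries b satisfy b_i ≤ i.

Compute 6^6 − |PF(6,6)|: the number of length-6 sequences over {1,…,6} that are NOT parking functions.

|PF(6,6)| = 1·7^5 = 1×16807 = 16807 [KW]
E.g. (6,4,1,6,5,6) → sorted (1,4,5,6,6,6): b_2=4>2, not a PF.
So 46656 − 16807 = 29849 fail.

29849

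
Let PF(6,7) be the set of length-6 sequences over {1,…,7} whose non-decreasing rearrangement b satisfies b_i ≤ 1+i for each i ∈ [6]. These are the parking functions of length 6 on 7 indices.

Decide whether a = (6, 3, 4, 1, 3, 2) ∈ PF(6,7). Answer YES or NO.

YES

Rearranged: b = (1, 2, 3, 3, 4, 6).
  b_1=1 ≤ 2
  b_2=2 ≤ 3
  b_3=3 ≤ 4
  b_4=3 ≤ 5
  b_5=4 ≤ 6
  b_6=6 ≤ 7
All bounds hold ⇒ YES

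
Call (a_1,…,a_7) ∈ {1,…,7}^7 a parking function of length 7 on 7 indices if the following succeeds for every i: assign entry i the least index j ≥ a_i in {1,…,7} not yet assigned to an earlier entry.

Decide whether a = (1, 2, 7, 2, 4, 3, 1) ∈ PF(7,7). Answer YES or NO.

Rearranged: b = (1, 1, 2, 2, 3, 4, 7).
  b_1=1 ≤ 1
  b_2=1 ≤ 2
  b_3=2 ≤ 3
  b_4=2 ≤ 4
  b_5=3 ≤ 5
  b_6=4 ≤ 6
  b_7=7 ≤ 7
All bounds hold ⇒ YES

YES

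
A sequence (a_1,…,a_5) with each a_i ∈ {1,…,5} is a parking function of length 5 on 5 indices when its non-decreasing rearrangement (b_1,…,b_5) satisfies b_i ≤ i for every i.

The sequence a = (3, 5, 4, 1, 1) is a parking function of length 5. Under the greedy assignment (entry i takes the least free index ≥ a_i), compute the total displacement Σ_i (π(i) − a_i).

Σπ = 5·6/2 = 15 (π permutes [5]); Σa = 3+5+4+1+1 = 14; disp = 15−14 = 1.

1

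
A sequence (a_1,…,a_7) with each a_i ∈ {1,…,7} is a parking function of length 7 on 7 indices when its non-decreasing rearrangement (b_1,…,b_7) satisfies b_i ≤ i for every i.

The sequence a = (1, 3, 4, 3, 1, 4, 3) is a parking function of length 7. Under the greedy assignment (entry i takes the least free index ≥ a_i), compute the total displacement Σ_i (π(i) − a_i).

Σπ = 7·8/2 = 28 (π permutes [7]); Σa = 1+3+4+3+1+4+3 = 19; disp = 28−19 = 9.

9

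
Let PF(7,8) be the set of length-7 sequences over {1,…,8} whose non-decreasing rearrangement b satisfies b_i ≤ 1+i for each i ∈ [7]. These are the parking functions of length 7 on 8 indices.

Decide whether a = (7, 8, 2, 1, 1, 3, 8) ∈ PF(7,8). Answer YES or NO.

Order a: b = (1, 1, 2, 3, 7, 8, 8).
  b_1=1 ≤ 2
  b_2=1 ≤ 3
  b_3=2 ≤ 4
  b_4=3 ≤ 5
  b_5=7 > 6
  fails at i=5 ⇒ NO

NO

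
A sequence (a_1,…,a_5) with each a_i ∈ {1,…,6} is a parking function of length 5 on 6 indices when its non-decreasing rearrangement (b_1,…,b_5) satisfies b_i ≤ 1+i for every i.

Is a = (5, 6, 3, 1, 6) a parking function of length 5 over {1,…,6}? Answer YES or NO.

NO

Order a: b = (1, 3, 5, 6, 6).
  b_1=1 ≤ 2
  b_2=3 ≤ 3
  b_3=5 > 4
  fails at i=3 ⇒ NO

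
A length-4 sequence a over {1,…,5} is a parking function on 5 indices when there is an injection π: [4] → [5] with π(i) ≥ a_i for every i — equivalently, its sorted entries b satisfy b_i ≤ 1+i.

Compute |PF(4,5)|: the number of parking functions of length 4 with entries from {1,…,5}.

432

Count = (6−4)·6^(4−1) = 2×216 = 432 [KW]
E.g. (4,1,1,2) → sorted (1,1,2,4): b_i ≤ 1+i ∀i, a PF.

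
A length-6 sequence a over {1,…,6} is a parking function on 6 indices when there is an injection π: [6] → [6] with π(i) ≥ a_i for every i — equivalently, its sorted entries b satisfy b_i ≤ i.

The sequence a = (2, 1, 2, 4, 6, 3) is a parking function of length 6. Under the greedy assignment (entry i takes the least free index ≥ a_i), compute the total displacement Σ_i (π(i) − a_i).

3

Σπ(i) = 1+…+6 = 21; Σa = 2+1+2+4+6+3 = 18; disp = 21−18 = 3.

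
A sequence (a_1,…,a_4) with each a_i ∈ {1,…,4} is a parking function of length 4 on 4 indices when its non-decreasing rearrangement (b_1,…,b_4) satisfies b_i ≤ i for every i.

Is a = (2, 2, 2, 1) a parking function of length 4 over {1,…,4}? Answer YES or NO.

Order a: b = (1, 2, 2, 2).
  b_1=1 ≤ 1
  b_2=2 ≤ 2
  b_3=2 ≤ 3
  b_4=2 ≤ 4
All bounds hold ⇒ YES

YES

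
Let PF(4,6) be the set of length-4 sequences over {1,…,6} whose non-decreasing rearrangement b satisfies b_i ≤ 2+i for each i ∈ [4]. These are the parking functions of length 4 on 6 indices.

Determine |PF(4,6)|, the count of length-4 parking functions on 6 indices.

|PF(4,6)| = (6+1−4)·(6+1)^{4−1} = 3·343 = 1029 (Konheim–Weiss)
Check (4,5,5,1) → sorted (1,4,5,5): b_i ≤ 2+i ∀i, a PF.

1029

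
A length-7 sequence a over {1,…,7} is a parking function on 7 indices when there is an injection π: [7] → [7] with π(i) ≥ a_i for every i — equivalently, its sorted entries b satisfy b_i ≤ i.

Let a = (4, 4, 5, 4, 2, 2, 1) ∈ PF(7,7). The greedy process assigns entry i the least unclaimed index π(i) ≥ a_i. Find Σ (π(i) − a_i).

Σπ = 28 ({1..7} each once); Σa = 4+4+5+4+2+2+1 = 22; disp = 28−22 = 6.

6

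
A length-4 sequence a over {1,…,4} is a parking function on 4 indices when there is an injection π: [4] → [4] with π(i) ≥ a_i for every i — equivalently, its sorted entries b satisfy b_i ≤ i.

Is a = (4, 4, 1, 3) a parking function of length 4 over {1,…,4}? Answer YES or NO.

NO

Order a: b = (1, 3, 4, 4).
  b_1=1 ≤ 1
  b_2=3 > 2
  fails at i=2 ⇒ NO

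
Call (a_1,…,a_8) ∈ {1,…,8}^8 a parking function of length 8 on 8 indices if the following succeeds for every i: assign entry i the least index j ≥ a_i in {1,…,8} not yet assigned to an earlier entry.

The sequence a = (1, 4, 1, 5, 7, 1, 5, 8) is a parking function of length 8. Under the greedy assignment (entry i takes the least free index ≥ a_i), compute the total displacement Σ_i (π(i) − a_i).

Σπ(i) = 1+…+8 = 36; Σa = 1+4+1+5+7+1+5+8 = 32; disp = 36−32 = 4.

4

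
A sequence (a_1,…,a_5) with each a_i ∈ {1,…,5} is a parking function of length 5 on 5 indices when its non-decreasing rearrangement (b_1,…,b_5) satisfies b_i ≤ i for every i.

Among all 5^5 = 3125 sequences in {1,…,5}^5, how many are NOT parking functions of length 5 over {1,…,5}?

1829

Count = (5+1−5)·(5+1)^{5−1} = 1 · 1296 = 1296 (Pollak)
Check (5,1,5,1,5) → sorted (1,1,5,5,5): b_3=5>3, not a PF.
Total 3125; non-PF = 3125−1296 = 1829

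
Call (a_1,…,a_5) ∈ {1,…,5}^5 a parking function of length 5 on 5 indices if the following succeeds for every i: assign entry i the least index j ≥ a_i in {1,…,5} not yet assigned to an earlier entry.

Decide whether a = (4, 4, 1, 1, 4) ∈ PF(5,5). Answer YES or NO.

Sorted: b = (1, 1, 4, 4, 4).
  b_1=1 ≤ 1
  b_2=1 ≤ 2
  b_3=4 > 3
  fails at i=3 ⇒ NO

NO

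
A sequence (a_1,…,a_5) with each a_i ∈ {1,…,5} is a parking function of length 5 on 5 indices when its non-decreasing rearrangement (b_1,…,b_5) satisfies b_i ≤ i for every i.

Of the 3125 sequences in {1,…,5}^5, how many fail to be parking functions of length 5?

1829

#PF = 1·6^4 = 1 · 1296 = 1296 (Konheim–Weiss)
Check (4,5,2,3,4) → sorted (2,3,4,4,5): b_1=2>1, not a PF.
5^5 − 1296 = 3125 − 1296 = 1829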